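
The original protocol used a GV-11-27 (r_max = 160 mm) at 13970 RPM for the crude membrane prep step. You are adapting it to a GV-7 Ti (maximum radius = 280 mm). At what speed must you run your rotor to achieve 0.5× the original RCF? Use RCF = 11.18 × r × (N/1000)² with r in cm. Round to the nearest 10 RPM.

Original rotor: r = 160 mm = 16.0 cm
RCF = 11.18 × r × (N/1000)²
RCF_original = 11.18 × 16 × (13.97)² = 11.18 × 16 × 195.1609 ≈ 34,910.4 × g
Target RCF = 0.5 × 34,910.4 ≈ 17,455.2 × g
Your rotor: r = 280 mm = 28.0 cm
17,455.2 = 11.18 × 28 × (N/1000)²
(N/1000)² = 17,455.2 / 313.04 = 55.76029
N = 1000 × √55.76029 ≈ 7,467.3

7470 RPM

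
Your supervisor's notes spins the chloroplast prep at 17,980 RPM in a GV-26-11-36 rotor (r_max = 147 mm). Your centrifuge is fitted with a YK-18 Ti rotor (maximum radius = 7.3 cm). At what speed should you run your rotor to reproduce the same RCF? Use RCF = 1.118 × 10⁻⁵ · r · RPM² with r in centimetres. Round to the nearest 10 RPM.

25510 RPM

Original rotor: r = 147 mm = 14.7 cm
RCF = 1.118 × 10⁻⁵ × r × N²
RCF_original = 1.118 × 10⁻⁵ × 14.7 × (17980)² = 1.118 × 10⁻⁵ × 14.7 × 323,280,400 ≈ 53,129.8 × g
53,129.8 = 1.118 × 10⁻⁵ × 7.3 × N²
N² = 53,129.8 / (8.1614 × 10⁻⁵) = 650,988,801
N ≈ √650,988,801 ≈ 25,514.5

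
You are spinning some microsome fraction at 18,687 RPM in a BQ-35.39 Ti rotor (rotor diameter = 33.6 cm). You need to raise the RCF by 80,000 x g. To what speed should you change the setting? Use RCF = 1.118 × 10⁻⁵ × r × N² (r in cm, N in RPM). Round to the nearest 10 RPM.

N₂ ≈ 27840 RPM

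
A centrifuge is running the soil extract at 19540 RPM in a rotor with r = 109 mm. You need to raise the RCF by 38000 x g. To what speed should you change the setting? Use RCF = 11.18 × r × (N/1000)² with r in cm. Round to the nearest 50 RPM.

≈ 26350 RPM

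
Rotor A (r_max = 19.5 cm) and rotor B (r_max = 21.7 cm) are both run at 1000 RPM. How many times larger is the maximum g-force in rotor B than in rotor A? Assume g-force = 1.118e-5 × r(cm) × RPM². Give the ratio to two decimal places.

At fixed N, RCF ∝ r, so RCF_B/RCF_A = r_B/r_A = 21.7 / 19.5 = 1.1128.

1.11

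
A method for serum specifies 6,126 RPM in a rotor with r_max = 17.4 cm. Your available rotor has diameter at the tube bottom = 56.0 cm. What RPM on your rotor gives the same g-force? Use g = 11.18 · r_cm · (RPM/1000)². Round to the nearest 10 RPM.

4830 RPM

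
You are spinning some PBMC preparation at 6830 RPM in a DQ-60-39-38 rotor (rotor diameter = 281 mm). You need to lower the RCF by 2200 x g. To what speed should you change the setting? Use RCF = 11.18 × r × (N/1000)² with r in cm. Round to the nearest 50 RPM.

5700 RPM

r = 281 mm / 2 = 140.5 mm = 14.05 cm
Current RCF = 11.18 × 14.05 × (6.83)² = 11.18 × 14.05 × 46.6489 ≈ 7,327.6 × g
Target RCF = 7,327.6 − 2,200 = 5,127.6 × g
(N/1000)² = 5,127.6 / 157.079 = 32.64345
N = 1000 × √32.64345 ≈ 5,713.4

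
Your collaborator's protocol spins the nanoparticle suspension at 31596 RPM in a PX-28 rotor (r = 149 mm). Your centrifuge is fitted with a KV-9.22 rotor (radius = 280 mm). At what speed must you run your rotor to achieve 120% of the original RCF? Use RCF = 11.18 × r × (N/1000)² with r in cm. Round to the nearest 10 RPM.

Original rotor: r = 149 mm = 14.9 cm
RCF_original = 11.18 × 14.9 × (31.596)² = 11.18 × 14.9 × 998.307216 ≈ 166,300 × g
Target RCF = 1.2 × 166,300 ≈ 199,560 × g
Your rotor: r = 280 mm = 28.0 cm
199,560 = 11.18 × 28 × (N/1000)²
(N/1000)² = 199,560 / 313.04 = 637.4904
N = 1000 × √637.4904 ≈ 25,248.6

25250 RPM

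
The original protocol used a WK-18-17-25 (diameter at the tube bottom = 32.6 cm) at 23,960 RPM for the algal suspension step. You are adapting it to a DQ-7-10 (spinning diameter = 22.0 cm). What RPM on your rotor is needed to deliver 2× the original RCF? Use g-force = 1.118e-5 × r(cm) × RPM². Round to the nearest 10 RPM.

≈ 41250 RPM

Original rotor: r = 32.6 / 2 = 16.3 cm
RCF_original = 1.118 × 10⁻⁵ × 16.3 × (23960)² = 1.118 × 10⁻⁵ × 16.3 × 574,081,600 ≈ 104,617.2 × g
Target RCF = 2 × 104,617.2 ≈ 209,234.4 × g
Your rotor: r = 22.0 / 2 = 11 cm
209,234.4 = 1.118 × 10⁻⁵ × 11 × N²
N² = 209,234.4 / (12.298 × 10⁻⁵) = 1,701,369,328
N ≈ √1,701,369,328 ≈ 41,247.7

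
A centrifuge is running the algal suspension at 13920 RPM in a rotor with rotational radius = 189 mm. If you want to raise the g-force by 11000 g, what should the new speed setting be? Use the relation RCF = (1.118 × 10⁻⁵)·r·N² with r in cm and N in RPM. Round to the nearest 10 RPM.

≈ 15680 RPM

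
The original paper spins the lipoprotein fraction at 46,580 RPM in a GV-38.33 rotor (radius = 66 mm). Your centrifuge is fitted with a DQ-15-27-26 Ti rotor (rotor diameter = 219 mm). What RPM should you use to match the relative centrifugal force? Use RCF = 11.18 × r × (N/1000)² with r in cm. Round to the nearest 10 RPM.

≈ 36160 RPM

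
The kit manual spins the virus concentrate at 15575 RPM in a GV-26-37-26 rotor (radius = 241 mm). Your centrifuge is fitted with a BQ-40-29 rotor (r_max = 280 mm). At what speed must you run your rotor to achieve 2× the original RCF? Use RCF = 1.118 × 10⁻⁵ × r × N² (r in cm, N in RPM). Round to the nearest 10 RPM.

≈ 20430 RPM

Original rotor: r = 241 mm = 24.1 cm
RCF_original = 1.118 × 10⁻⁵ × 24.1 × (15575)² = 1.118 × 10⁻⁵ × 24.1 × 242,580,625 ≈ 65,360.4 × g
Target RCF = 2 × 65,360.4 ≈ 130,720.8 × g
Your rotor: r = 280 mm = 28.0 cm
130,720.8 = 1.118 × 10⁻⁵ × 28 × N²
N² = 130,720.8 / (31.304 × 10⁻⁵) = 417,584,973
N ≈ √417,584,973 ≈ 20,434.9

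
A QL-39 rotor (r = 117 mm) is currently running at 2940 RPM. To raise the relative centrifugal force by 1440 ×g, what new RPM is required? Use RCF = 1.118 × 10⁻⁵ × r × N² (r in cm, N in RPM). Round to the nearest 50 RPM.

r = 117 mm = 11.7 cm
Current RCF = 1.118 × 10⁻⁵ × 11.7 × (2940)² = 1.118 × 10⁻⁵ × 11.7 × 8,643,600 ≈ 1,130.6 × g
Target RCF = 1,130.6 + 1,440 = 2,570.6 × g
N² = 2,570.6 / (13.0806 × 10⁻⁵) = 19,652,004
N ≈ √19,652,004 ≈ 4,433.1

≈ 4450 RPM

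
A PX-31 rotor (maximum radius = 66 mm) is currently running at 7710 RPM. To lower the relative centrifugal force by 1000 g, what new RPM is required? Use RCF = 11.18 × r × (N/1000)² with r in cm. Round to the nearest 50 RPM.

≈ 6750 RPM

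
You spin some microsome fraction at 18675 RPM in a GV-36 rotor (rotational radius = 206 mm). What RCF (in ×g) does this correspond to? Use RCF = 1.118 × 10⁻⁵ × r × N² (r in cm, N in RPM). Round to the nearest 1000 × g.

r = 206 mm = 20.6 cm
RCF = 1.118 × 10⁻⁵ × r × N²
RCF = 1.118 × 10⁻⁵ × 20.6 × (18675)² = 1.118 × 10⁻⁵ × 20.6 × 348,755,625 ≈ 80,321.2 × g

≈ 80000 ×g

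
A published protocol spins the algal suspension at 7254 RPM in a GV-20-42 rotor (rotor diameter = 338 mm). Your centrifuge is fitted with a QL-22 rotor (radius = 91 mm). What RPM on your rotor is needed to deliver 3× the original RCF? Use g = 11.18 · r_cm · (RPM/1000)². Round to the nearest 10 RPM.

Original rotor: r = 338 mm / 2 = 169 mm = 16.9 cm
RCF_original = 11.18 × 16.9 × (7.254)² = 11.18 × 16.9 × 52.620516 ≈ 9,942.2 × g
Target RCF = 3 × 9,942.2 ≈ 29,826.6 × g
Your rotor: r = 91 mm = 9.1 cm
29,826.6 = 11.18 × 9.1 × (N/1000)²
(N/1000)² = 29,826.6 / 101.738 = 293.1707
N = 1000 × √293.1707 ≈ 17,122.2

≈ 17120 RPM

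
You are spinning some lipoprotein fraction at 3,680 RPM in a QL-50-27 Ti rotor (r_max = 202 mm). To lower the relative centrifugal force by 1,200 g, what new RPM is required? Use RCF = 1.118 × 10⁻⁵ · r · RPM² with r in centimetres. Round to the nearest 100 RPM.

N₂ ≈ 2900 RPM

r = 202 mm = 20.2 cm
Current RCF = 1.118 × 10⁻⁵ × 20.2 × (3680)² = 1.118 × 10⁻⁵ × 20.2 × 13,542,400 ≈ 3,058.4 × g
Target RCF = 3,058.4 − 1,200 = 1,858.4 × g
N² = 1,858.4 / (22.5836 × 10⁻⁵) = 8,228,980
N ≈ √8,228,980 ≈ 2,868.6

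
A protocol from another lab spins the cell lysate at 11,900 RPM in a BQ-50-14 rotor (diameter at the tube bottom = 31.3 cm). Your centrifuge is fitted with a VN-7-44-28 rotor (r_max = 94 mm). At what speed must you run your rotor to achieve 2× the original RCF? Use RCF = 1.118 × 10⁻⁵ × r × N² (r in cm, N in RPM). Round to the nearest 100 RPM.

Original rotor: r = 31.3 / 2 = 15.65 cm
RCF_original = 1.118 × 10⁻⁵ × 15.65 × (11900)² = 1.118 × 10⁻⁵ × 15.65 × 141,610,000 ≈ 24,777.1 × g
Target RCF = 2 × 24,777.1 ≈ 49,554.2 × g
Your rotor: r = 94 mm = 9.4 cm
49,554.2 = 1.118 × 10⁻⁵ × 9.4 × N²
N² = 49,554.2 / (10.5092 × 10⁻⁵) = 471,531,610
N ≈ √471,531,610 ≈ 21,714.8

21700 RPM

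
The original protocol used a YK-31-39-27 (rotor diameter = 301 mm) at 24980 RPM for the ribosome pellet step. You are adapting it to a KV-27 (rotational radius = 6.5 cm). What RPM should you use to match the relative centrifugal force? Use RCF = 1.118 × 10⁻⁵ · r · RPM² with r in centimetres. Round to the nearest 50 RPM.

Original rotor: r = 301 mm / 2 = 150.5 mm = 15.05 cm
RCF = 1.118 × 10⁻⁵ × r × N²
RCF_original = 1.118 × 10⁻⁵ × 15.05 × (24980)² = 1.118 × 10⁻⁵ × 15.05 × 624,000,400 ≈ 104,993.7 × g
104,993.7 = 1.118 × 10⁻⁵ × 6.5 × N²
N² = 104,993.7 / (7.267 × 10⁻⁵) = 1,444,801,156
N ≈ √1,444,801,156 ≈ 38,010.5

≈ 38000 RPM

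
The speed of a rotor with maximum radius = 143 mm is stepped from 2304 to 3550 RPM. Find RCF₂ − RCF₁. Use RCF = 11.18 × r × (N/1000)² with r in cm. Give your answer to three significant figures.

≈ 1170 g

r = 143 mm = 14.3 cm
RCF₁ = 11.18 × 14.3 × (2.304)² = 11.18 × 14.3 × 5.308416 ≈ 848.7 × g
RCF₂ = 11.18 × 14.3 × (3.55)² = 11.18 × 14.3 × 12.6025 ≈ 2,014.8 × g
Increase = 2,014.8 − 848.7 = 1,166.1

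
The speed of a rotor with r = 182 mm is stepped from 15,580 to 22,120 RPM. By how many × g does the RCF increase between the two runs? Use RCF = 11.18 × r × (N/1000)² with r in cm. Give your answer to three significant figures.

≈ 50200 × g

r = 182 mm = 18.2 cm
RCF₁ = 11.18 × 18.2 × (15.58)² = 11.18 × 18.2 × 242.7364 ≈ 49,391 × g
RCF₂ = 11.18 × 18.2 × (22.12)² = 11.18 × 18.2 × 489.2944 ≈ 99,559.7 × g
Increase = 99,559.7 − 49,391 = 50,168.7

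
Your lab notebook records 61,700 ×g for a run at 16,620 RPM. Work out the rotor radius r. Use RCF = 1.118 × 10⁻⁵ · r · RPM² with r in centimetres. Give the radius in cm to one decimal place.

≈ 20.0 cm

61700 = 1.118 × 10⁻⁵ × r × (16620)²
r = 61700 / (1.118 × 10⁻⁵ × 276,224,400) = 61700 / 3088.189 ≈ 19.979 cm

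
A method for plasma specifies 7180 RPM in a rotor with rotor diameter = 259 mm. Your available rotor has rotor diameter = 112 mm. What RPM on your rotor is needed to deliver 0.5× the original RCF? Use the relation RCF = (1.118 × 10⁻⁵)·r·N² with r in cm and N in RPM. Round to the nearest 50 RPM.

Original rotor: r = 259 mm / 2 = 129.5 mm = 12.95 cm
RCF = 1.118 × 10⁻⁵ × r × N²
RCF_original = 1.118 × 10⁻⁵ × 12.95 × (7180)² = 1.118 × 10⁻⁵ × 12.95 × 51,552,400 ≈ 7,463.8 × g
Target RCF = 0.5 × 7,463.8 ≈ 3,731.9 × g
Your rotor: r = 112 mm / 2 = 56 mm = 5.6 cm
3,731.9 = 1.118 × 10⁻⁵ × 5.6 × N²
N² = 3,731.9 / (6.2608 × 10⁻⁵) = 59,607,398
N ≈ √59,607,398 ≈ 7,720.6

7700 RPM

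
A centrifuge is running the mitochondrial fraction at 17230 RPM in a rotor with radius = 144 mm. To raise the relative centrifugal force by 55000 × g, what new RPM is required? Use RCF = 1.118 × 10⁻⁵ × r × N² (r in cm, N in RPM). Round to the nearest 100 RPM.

25300 RPM

r = 144 mm = 14.4 cm
Current RCF = 1.118 × 10⁻⁵ × 14.4 × (17230)² = 1.118 × 10⁻⁵ × 14.4 × 296,872,900 ≈ 47,794.2 × g
Target RCF = 47,794.2 + 55,000 = 102,794.2 × g
N² = 102,794.2 / (16.0992 × 10⁻⁵) = 638,505,019
N ≈ √638,505,019 ≈ 25,268.7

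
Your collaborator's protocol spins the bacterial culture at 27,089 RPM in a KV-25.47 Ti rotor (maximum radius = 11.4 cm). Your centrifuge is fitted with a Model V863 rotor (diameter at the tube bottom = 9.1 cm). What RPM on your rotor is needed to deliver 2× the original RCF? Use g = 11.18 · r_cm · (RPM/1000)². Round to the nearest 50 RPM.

RCF_original = 11.18 × 11.4 × (27.089)² = 11.18 × 11.4 × 733.813921 ≈ 93,526.1 × g
Target RCF = 2 × 93,526.1 ≈ 187,052.2 × g
Your rotor: r = 9.1 / 2 = 4.55 cm
187,052.2 = 11.18 × 4.55 × (N/1000)²
(N/1000)² = 187,052.2 / 50.869 = 3677.135
N = 1000 × √3677.135 ≈ 60,639.4

≈ 60650 RPM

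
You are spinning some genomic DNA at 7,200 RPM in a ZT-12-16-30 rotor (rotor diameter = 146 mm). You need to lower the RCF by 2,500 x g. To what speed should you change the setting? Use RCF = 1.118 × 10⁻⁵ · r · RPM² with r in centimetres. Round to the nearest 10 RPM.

r = 146 mm / 2 = 73 mm = 7.3 cm
Current RCF = 1.118 × 10⁻⁵ × 7.3 × (7200)² = 1.118 × 10⁻⁵ × 7.3 × 51,840,000 ≈ 4,230.9 × g
Target RCF = 4,230.9 − 2,500 = 1,730.9 × g
N² = 1,730.9 / (8.1614 × 10⁻⁵) = 21,208,371
N ≈ √21,208,371 ≈ 4,605.3

4610 RPM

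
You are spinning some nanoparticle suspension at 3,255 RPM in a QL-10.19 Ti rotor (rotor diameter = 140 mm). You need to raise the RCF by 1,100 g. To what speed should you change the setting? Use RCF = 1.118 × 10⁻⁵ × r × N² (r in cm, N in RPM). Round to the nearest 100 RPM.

r = 140 mm / 2 = 70 mm = 7 cm
Current RCF = 1.118 × 10⁻⁵ × 7 × (3255)² = 1.118 × 10⁻⁵ × 7 × 10,595,025 ≈ 829.2 × g
Target RCF = 829.2 + 1,100 = 1,929.2 × g
N² = 1,929.2 / (7.826 × 10⁻⁵) = 24,651,163
N ≈ √24,651,163 ≈ 4,965.0

N₂ ≈ 5000 RPM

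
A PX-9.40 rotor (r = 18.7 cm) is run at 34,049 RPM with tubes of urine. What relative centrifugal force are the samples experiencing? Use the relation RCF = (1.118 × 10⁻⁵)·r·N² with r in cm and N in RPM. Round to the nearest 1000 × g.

RCF = 1.118 × 10⁻⁵ × r × N²
RCF = 1.118 × 10⁻⁵ × 18.7 × (34049)² = 1.118 × 10⁻⁵ × 18.7 × 1,159,334,401 ≈ 242,377.4 × g

RCF ≈ 242000 × g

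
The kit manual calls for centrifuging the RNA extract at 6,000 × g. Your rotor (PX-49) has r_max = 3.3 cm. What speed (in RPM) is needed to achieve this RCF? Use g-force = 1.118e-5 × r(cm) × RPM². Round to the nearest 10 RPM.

6,000 = 1.118 × 10⁻⁵ × 3.3 × N²
N² = 6,000 / (3.6894 × 10⁻⁵) = 162,628,070
N ≈ √162,628,070 ≈ 12,752.6

N ≈ 12750 RPM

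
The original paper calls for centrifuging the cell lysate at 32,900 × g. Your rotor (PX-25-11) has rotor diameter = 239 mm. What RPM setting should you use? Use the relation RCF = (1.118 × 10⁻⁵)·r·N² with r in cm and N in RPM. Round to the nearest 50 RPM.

≈ 15700 RPM

r = 239 mm / 2 = 119.5 mm = 11.95 cm
RCF = 1.118 × 10⁻⁵ × r × N²
32,900 = 1.118 × 10⁻⁵ × 11.95 × N²
N² = 32,900 / (13.3601 × 10⁻⁵) = 246,255,642
N ≈ √246,255,642 ≈ 15,692.5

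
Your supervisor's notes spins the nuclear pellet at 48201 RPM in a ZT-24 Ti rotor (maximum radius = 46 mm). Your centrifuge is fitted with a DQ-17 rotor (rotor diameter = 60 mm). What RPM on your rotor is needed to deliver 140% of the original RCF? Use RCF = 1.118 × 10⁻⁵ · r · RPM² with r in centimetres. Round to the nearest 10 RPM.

Original rotor: r = 46 mm = 4.6 cm
RCF_original = 1.118 × 10⁻⁵ × 4.6 × (48201)² = 1.118 × 10⁻⁵ × 4.6 × 2,323,336,401 ≈ 119,484.5 × g
Target RCF = 1.4 × 119,484.5 ≈ 167,278.3 × g
Your rotor: r = 60 mm / 2 = 30 mm = 3 cm
167,278.3 = 1.118 × 10⁻⁵ × 3 × N²
N² = 167,278.3 / (3.354 × 10⁻⁵) = 4,987,426,953
N ≈ √4,987,426,953 ≈ 70,621.7

70620 RPM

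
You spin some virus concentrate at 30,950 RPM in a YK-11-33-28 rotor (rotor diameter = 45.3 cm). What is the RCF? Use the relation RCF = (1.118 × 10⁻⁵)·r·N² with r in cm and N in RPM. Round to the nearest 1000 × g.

243000 ×g

r = 45.3 / 2 = 22.65 cm
RCF = 1.118 × 10⁻⁵ × r × N²
RCF = 1.118 × 10⁻⁵ × 22.65 × (30950)² = 1.118 × 10⁻⁵ × 22.65 × 957,902,500 ≈ 242,566.8 × g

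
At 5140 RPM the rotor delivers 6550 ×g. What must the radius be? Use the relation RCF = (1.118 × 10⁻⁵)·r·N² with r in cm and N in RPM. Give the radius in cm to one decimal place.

≈ 22.2 cm

6550 = 1.118 × 10⁻⁵ × r × (5140)²
r = 6550 / (1.118 × 10⁻⁵ × 26,419,600) = 6550 / 295.3711 ≈ 22.175 cm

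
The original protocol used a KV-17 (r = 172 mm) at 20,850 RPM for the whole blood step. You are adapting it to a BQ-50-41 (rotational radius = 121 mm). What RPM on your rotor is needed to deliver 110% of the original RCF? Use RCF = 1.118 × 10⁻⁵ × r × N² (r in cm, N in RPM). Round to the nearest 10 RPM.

Original rotor: r = 172 mm = 17.2 cm
RCF_original = 1.118 × 10⁻⁵ × 17.2 × (20850)² = 1.118 × 10⁻⁵ × 17.2 × 434,722,500 ≈ 83,595.4 × g
Target RCF = 1.1 × 83,595.4 ≈ 91,954.9 × g
Your rotor: r = 121 mm = 12.1 cm
91,954.9 = 1.118 × 10⁻⁵ × 12.1 × N²
N² = 91,954.9 / (13.5278 × 10⁻⁵) = 679,747,631
N ≈ √679,747,631 ≈ 26,072.0

26070 RPM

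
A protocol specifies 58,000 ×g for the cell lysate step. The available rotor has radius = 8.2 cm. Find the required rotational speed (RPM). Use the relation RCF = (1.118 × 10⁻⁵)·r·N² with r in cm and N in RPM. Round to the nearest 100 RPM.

N ≈ 25200 RPM

RCF = 1.118 × 10⁻⁵ × r × N²
58,000 = 1.118 × 10⁻⁵ × 8.2 × N²
N² = 58,000 / (9.1676 × 10⁻⁵) = 632,662,856
N ≈ √632,662,856 ≈ 25,152.8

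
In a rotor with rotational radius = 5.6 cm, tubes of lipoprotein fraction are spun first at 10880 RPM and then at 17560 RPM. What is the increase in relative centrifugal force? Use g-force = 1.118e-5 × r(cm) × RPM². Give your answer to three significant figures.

11900 ×g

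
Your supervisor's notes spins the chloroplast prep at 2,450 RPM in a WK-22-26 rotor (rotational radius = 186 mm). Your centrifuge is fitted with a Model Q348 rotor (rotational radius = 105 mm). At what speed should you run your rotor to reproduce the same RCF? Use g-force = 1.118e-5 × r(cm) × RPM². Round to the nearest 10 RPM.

Original rotor: r = 186 mm = 18.6 cm
RCF_original = 1.118 × 10⁻⁵ × 18.6 × (2450)² = 1.118 × 10⁻⁵ × 18.6 × 6,002,500 ≈ 1,248.2 × g
Your rotor: r = 105 mm = 10.5 cm
1,248.2 = 1.118 × 10⁻⁵ × 10.5 × N²
N² = 1,248.2 / (11.739 × 10⁻⁵) = 10,632,933
N ≈ √10,632,933 ≈ 3,260.8

3260 RPM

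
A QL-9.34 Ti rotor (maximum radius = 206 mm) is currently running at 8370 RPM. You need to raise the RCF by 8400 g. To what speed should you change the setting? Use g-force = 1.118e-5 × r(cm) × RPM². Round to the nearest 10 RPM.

≈ 10320 RPM

r = 206 mm = 20.6 cm
Current RCF = 1.118 × 10⁻⁵ × 20.6 × (8370)² = 1.118 × 10⁻⁵ × 20.6 × 70,056,900 ≈ 16,134.7 × g
Target RCF = 16,134.7 + 8,400 = 24,534.7 × g
N² = 24,534.7 / (23.0308 × 10⁻⁵) = 106,529,951
N ≈ √106,529,951 ≈ 10,321.3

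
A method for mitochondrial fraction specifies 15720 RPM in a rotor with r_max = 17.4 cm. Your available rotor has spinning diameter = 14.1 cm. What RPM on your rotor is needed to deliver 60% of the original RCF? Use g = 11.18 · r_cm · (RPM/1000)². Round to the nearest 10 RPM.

RCF = 11.18 × r × (N/1000)²
RCF_original = 11.18 × 17.4 × (15.72)² = 11.18 × 17.4 × 247.1184 ≈ 48,072.4 × g
Target RCF = 0.6 × 48,072.4 ≈ 28,843.4 × g
Your rotor: r = 14.1 / 2 = 7.05 cm
28,843.4 = 11.18 × 7.05 × (N/1000)²
(N/1000)² = 28,843.4 / 78.819 = 365.9448
N = 1000 × √365.9448 ≈ 19,129.7

19130 RPM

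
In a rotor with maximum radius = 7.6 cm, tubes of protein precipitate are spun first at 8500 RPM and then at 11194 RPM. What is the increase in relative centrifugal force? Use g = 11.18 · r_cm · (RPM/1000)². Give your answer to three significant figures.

RCF₁ = 11.18 × 7.6 × (8.5)² = 11.18 × 7.6 × 72.25 ≈ 6,138.9 × g
RCF₂ = 11.18 × 7.6 × (11.194)² = 11.18 × 7.6 × 125.305636 ≈ 10,647 × g
Increase = 10,647 − 6,138.9 = 4,508.1

4510 g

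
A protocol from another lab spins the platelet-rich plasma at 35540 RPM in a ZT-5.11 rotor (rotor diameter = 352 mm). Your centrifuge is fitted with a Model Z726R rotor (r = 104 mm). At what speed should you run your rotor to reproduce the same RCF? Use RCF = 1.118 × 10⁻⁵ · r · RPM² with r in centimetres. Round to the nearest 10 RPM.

Original rotor: r = 352 mm / 2 = 176 mm = 17.6 cm
RCF = 1.118 × 10⁻⁵ × r × N²
RCF_original = 1.118 × 10⁻⁵ × 17.6 × (35540)² = 1.118 × 10⁻⁵ × 17.6 × 1,263,091,600 ≈ 248,536 × g
Your rotor: r = 104 mm = 10.4 cm
248,536 = 1.118 × 10⁻⁵ × 10.4 × N²
N² = 248,536 / (11.6272 × 10⁻⁵) = 2,137,539,562
N ≈ √2,137,539,562 ≈ 46,233.5

46230 RPM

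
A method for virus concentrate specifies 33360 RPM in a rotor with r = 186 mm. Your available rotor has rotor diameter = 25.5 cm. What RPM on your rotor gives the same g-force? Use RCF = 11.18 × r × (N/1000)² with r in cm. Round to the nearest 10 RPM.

Original rotor: r = 186 mm = 18.6 cm
RCF = 11.18 × r × (N/1000)²
RCF_original = 11.18 × 18.6 × (33.36)² = 11.18 × 18.6 × 1,112.8896 ≈ 231,423.2 × g
Your rotor: r = 25.5 / 2 = 12.75 cm
231,423.2 = 11.18 × 12.75 × (N/1000)²
(N/1000)² = 231,423.2 / 142.545 = 1623.51
N = 1000 × √1623.51 ≈ 40,292.8

≈ 40290 RPM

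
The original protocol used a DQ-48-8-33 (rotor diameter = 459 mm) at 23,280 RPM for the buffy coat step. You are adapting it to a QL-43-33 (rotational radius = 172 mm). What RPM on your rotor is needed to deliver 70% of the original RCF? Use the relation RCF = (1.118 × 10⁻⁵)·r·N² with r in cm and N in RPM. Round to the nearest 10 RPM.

22500 RPM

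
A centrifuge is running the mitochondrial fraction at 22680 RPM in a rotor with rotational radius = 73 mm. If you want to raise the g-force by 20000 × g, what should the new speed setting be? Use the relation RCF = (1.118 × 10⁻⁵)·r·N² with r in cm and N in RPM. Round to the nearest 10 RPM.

≈ 27560 RPM

r = 73 mm = 7.3 cm
Current RCF = 1.118 × 10⁻⁵ × 7.3 × (22680)² = 1.118 × 10⁻⁵ × 7.3 × 514,382,400 ≈ 41,980.8 × g
Target RCF = 41,980.8 + 20,000 = 61,980.8 × g
N² = 61,980.8 / (8.1614 × 10⁻⁵) = 759,438,332
N ≈ √759,438,332 ≈ 27,557.9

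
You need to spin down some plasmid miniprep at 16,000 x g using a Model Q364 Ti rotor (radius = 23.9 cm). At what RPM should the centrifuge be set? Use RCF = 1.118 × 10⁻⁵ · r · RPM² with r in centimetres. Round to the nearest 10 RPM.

16,000 = 1.118 × 10⁻⁵ × 23.9 × N²
N² = 16,000 / (26.7202 × 10⁻⁵) = 59,879,791
N ≈ √59,879,791 ≈ 7,738.2

7740 RPM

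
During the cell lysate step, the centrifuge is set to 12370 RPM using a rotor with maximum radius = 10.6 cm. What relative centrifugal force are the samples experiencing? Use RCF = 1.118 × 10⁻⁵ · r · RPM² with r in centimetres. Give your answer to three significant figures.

RCF ≈ 18100 × g

RCF = 1.118 × 10⁻⁵ × 10.6 × (12370)² = 1.118 × 10⁻⁵ × 10.6 × 153,016,900 ≈ 18,133.7 × g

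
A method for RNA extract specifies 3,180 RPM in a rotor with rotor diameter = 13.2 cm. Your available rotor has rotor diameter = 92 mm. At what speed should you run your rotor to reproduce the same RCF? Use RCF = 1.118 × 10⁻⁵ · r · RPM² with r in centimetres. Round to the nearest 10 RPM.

Original rotor: r = 13.2 / 2 = 6.6 cm
RCF_original = 1.118 × 10⁻⁵ × 6.6 × (3180)² = 1.118 × 10⁻⁵ × 6.6 × 10,112,400 ≈ 746.2 × g
Your rotor: r = 92 mm / 2 = 46 mm = 4.6 cm
746.2 = 1.118 × 10⁻⁵ × 4.6 × N²
N² = 746.2 / (5.1428 × 10⁻⁵) = 14,509,606
N ≈ √14,509,606 ≈ 3,809.1

3810 RPM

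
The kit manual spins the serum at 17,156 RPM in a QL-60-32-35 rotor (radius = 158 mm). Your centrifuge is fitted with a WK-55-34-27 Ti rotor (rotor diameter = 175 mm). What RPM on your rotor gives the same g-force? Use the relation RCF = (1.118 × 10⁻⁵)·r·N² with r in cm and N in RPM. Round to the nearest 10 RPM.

Original rotor: r = 158 mm = 15.8 cm
RCF_original = 1.118 × 10⁻⁵ × 15.8 × (17156)² = 1.118 × 10⁻⁵ × 15.8 × 294,328,336 ≈ 51,991.3 × g
Your rotor: r = 175 mm / 2 = 87.5 mm = 8.75 cm
51,991.3 = 1.118 × 10⁻⁵ × 8.75 × N²
N² = 51,991.3 / (9.7825 × 10⁻⁵) = 531,472,527
N ≈ √531,472,527 ≈ 23,053.7

23050 RPM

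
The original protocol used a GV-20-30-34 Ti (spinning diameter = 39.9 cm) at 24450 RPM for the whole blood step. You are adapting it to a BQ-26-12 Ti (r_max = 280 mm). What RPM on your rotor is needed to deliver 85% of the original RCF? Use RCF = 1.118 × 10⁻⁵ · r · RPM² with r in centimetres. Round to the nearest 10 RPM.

19030 RPM

Original rotor: r = 39.9 / 2 = 19.95 cm
RCF_original = 1.118 × 10⁻⁵ × 19.95 × (24450)² = 1.118 × 10⁻⁵ × 19.95 × 597,802,500 ≈ 133,334.5 × g
Target RCF = 0.85 × 133,334.5 ≈ 113,334.3 × g
Your rotor: r = 280 mm = 28.0 cm
113,334.3 = 1.118 × 10⁻⁵ × 28 × N²
N² = 113,334.3 / (31.304 × 10⁻⁵) = 362,044,148
N ≈ √362,044,148 ≈ 19,027.5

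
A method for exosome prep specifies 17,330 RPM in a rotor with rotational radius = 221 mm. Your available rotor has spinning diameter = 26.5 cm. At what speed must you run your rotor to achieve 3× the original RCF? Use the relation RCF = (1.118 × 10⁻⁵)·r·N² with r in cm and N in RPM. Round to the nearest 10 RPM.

Original rotor: r = 221 mm = 22.1 cm
RCF_original = 1.118 × 10⁻⁵ × 22.1 × (17330)² = 1.118 × 10⁻⁵ × 22.1 × 300,328,900 ≈ 74,204.7 × g
Target RCF = 3 × 74,204.7 ≈ 222,614.1 × g
Your rotor: r = 26.5 / 2 = 13.25 cm
222,614.1 = 1.118 × 10⁻⁵ × 13.25 × N²
N² = 222,614.1 / (14.8135 × 10⁻⁵) = 1,502,778,547
N ≈ √1,502,778,547 ≈ 38,765.7

≈ 38770 RPM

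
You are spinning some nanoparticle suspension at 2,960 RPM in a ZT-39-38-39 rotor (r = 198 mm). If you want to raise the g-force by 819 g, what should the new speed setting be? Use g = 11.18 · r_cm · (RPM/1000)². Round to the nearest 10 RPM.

≈ 3530 RPM

r = 198 mm = 19.8 cm
Current RCF = 11.18 × 19.8 × (2.96)² = 11.18 × 19.8 × 8.7616 ≈ 1,939.5 × g
Target RCF = 1,939.5 + 819 = 2,758.5 × g
(N/1000)² = 2,758.5 / 221.364 = 12.46138
N = 1000 × √12.46138 ≈ 3,530.1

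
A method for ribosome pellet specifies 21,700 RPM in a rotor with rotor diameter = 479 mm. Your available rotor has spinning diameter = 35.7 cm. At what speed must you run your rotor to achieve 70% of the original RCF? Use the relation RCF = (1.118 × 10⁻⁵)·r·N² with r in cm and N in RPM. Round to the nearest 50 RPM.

Original rotor: r = 479 mm / 2 = 239.5 mm = 23.95 cm
RCF = 1.118 × 10⁻⁵ × r × N²
RCF_original = 1.118 × 10⁻⁵ × 23.95 × (21700)² = 1.118 × 10⁻⁵ × 23.95 × 470,890,000 ≈ 126,086 × g
Target RCF = 0.7 × 126,086 ≈ 88,260.2 × g
Your rotor: r = 35.7 / 2 = 17.85 cm
88,260.2 = 1.118 × 10⁻⁵ × 17.85 × N²
N² = 88,260.2 / (19.9563 × 10⁻⁵) = 442,267,354
N ≈ √442,267,354 ≈ 21,030.2

≈ 21050 RPM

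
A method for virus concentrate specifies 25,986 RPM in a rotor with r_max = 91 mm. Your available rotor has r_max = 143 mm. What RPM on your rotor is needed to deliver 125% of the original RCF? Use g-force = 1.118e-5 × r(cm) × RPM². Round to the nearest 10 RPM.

Original rotor: r = 91 mm = 9.1 cm
RCF = 1.118 × 10⁻⁵ × r × N²
RCF_original = 1.118 × 10⁻⁵ × 9.1 × (25986)² = 1.118 × 10⁻⁵ × 9.1 × 675,272,196 ≈ 68,700.8 × g
Target RCF = 1.25 × 68,700.8 ≈ 85,876 × g
Your rotor: r = 143 mm = 14.3 cm
85,876 = 1.118 × 10⁻⁵ × 14.3 × N²
N² = 85,876 / (15.9874 × 10⁻⁵) = 537,148,004
N ≈ √537,148,004 ≈ 23,176.5

23180 RPM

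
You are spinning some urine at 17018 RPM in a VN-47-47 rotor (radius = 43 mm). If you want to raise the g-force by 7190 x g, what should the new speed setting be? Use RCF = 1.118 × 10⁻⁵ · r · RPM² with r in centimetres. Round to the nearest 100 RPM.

r = 43 mm = 4.3 cm
Current RCF = 1.118 × 10⁻⁵ × 4.3 × (17018)² = 1.118 × 10⁻⁵ × 4.3 × 289,612,324 ≈ 13,922.8 × g
Target RCF = 13,922.8 + 7,190 = 21,112.8 × g
N² = 21,112.8 / (4.8074 × 10⁻⁵) = 439,172,942
N ≈ √439,172,942 ≈ 20,956.5

N₂ ≈ 21000 RPM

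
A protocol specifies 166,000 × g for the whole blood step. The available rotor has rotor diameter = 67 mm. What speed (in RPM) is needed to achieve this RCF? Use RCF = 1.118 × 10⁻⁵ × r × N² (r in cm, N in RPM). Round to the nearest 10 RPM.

≈ 66570 RPM

r = 67 mm / 2 = 33.5 mm = 3.35 cm
RCF = 1.118 × 10⁻⁵ × r × N²
166,000 = 1.118 × 10⁻⁵ × 3.35 × N²
N² = 166,000 / (3.7453 × 10⁻⁵) = 4,432,221,718
N ≈ √4,432,221,718 ≈ 66,574.9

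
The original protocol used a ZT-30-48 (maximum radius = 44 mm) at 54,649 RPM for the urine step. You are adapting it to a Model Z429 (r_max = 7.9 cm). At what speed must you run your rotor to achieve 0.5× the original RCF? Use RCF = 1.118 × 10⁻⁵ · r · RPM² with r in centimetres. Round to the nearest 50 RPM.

Original rotor: r = 44 mm = 4.4 cm
RCF = 1.118 × 10⁻⁵ × r × N²
RCF_original = 1.118 × 10⁻⁵ × 4.4 × (54649)² = 1.118 × 10⁻⁵ × 4.4 × 2,986,513,201 ≈ 146,912.6 × g
Target RCF = 0.5 × 146,912.6 ≈ 73,456.3 × g
73,456.3 = 1.118 × 10⁻⁵ × 7.9 × N²
N² = 73,456.3 / (8.8322 × 10⁻⁵) = 831,687,462
N ≈ √831,687,462 ≈ 28,839.0

≈ 28850 RPM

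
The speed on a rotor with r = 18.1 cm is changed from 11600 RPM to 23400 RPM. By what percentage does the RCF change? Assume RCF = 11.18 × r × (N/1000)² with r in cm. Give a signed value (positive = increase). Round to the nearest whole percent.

+307%

RCF ∝ N², so the ratio is (23400/11600)² = (2.017241)² = 4.0693.
Change = 4.0693 − 1 = +3.0693 → +306.9%.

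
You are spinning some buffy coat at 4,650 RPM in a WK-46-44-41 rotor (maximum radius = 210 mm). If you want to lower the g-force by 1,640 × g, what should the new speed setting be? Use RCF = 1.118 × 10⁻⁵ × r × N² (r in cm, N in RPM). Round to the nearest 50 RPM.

N₂ ≈ 3850 RPM

r = 210 mm = 21.0 cm
Current RCF = 1.118 × 10⁻⁵ × 21 × (4650)² = 1.118 × 10⁻⁵ × 21 × 21,622,500 ≈ 5,076.5 × g
Target RCF = 5,076.5 − 1,640 = 3,436.5 × g
N² = 3,436.5 / (23.478 × 10⁻⁵) = 14,637,107
N ≈ √14,637,107 ≈ 3,825.8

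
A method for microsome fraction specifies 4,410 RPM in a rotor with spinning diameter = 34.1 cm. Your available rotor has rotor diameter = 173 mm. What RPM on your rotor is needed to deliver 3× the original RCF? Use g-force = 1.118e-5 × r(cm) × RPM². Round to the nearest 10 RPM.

10720 RPM

Original rotor: r = 34.1 / 2 = 17.05 cm
RCF_original = 1.118 × 10⁻⁵ × 17.05 × (4410)² = 1.118 × 10⁻⁵ × 17.05 × 19,448,100 ≈ 3,707.2 × g
Target RCF = 3 × 3,707.2 ≈ 11,121.6 × g
Your rotor: r = 173 mm / 2 = 86.5 mm = 8.65 cm
11,121.6 = 1.118 × 10⁻⁵ × 8.65 × N²
N² = 11,121.6 / (9.6707 × 10⁻⁵) = 115,003,050
N ≈ √115,003,050 ≈ 10,723.9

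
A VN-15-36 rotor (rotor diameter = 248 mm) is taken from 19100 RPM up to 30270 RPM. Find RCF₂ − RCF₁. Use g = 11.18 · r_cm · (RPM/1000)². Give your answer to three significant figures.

r = 248 mm / 2 = 124 mm = 12.4 cm
RCF₁ = 11.18 × 12.4 × (19.1)² = 11.18 × 12.4 × 364.81 ≈ 50,574.3 × g
RCF₂ = 11.18 × 12.4 × (30.27)² = 11.18 × 12.4 × 916.2729 ≈ 127,024.7 × g
Increase = 127,024.7 − 50,574.3 = 76,450.4

≈ 76500 ×g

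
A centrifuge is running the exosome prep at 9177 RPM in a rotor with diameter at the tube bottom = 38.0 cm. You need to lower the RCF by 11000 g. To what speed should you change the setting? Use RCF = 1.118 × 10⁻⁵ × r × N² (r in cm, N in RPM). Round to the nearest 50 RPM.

r = 38.0 / 2 = 19 cm
Current RCF = 1.118 × 10⁻⁵ × 19 × (9177)² = 1.118 × 10⁻⁵ × 19 × 84,217,329 ≈ 17,889.4 × g
Target RCF = 17,889.4 − 11,000 = 6,889.4 × g
N² = 6,889.4 / (21.242 × 10⁻⁵) = 32,432,916
N ≈ √32,432,916 ≈ 5,695.0

N₂ ≈ 5700 RPM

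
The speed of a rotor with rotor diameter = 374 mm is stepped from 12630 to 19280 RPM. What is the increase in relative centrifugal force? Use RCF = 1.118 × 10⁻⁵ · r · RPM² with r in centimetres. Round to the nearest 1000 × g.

≈ 44000 g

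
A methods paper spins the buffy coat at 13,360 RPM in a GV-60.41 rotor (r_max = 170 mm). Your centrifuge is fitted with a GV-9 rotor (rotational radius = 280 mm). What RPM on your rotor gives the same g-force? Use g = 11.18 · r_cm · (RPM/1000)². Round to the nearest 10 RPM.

≈ 10410 RPM

Original rotor: r = 170 mm = 17.0 cm
RCF_original = 11.18 × 17 × (13.36)² = 11.18 × 17 × 178.4896 ≈ 33,923.7 × g
Your rotor: r = 280 mm = 28.0 cm
33,923.7 = 11.18 × 28 × (N/1000)²
(N/1000)² = 33,923.7 / 313.04 = 108.3686
N = 1000 × √108.3686 ≈ 10,410.0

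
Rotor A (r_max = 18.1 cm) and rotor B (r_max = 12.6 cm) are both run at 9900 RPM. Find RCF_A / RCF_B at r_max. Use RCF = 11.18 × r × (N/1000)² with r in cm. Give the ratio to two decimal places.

At fixed N, RCF ∝ r, so RCF_A/RCF_B = r_A/r_B = 18.1 / 12.6 = 1.4365.

1.44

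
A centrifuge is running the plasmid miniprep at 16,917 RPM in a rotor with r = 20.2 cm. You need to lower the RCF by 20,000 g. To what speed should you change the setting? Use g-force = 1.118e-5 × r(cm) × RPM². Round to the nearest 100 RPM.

14100 RPM

Current RCF = 1.118 × 10⁻⁵ × 20.2 × (16917)² = 1.118 × 10⁻⁵ × 20.2 × 286,184,889 ≈ 64,630.9 × g
Target RCF = 64,630.9 − 20,000 = 44,630.9 × g
N² = 44,630.9 / (22.5836 × 10⁻⁵) = 197,625,268
N ≈ √197,625,268 ≈ 14,057.9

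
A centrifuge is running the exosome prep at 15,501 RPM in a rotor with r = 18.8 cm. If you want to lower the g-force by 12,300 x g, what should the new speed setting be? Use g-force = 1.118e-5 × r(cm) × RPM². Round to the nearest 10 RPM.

N₂ ≈ 13480 RPM

Current RCF = 1.118 × 10⁻⁵ × 18.8 × (15501)² = 1.118 × 10⁻⁵ × 18.8 × 240,281,001 ≈ 50,503.2 × g
Target RCF = 50,503.2 − 12,300 = 38,203.2 × g
N² = 38,203.2 / (21.0184 × 10⁻⁵) = 181,760,743
N ≈ √181,760,743 ≈ 13,481.9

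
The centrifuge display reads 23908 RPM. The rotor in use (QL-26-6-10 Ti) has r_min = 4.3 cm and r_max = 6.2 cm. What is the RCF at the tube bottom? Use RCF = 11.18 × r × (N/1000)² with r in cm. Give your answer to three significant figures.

39600 × g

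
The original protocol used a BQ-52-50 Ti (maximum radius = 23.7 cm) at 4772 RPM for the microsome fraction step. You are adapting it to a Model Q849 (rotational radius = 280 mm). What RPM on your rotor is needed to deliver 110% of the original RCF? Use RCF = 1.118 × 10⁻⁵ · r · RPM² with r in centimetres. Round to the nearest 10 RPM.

≈ 4600 RPM

RCF_original = 1.118 × 10⁻⁵ × 23.7 × (4772)² = 1.118 × 10⁻⁵ × 23.7 × 22,771,984 ≈ 6,033.8 × g
Target RCF = 1.1 × 6,033.8 ≈ 6,637.2 × g
Your rotor: r = 280 mm = 28.0 cm
6,637.2 = 1.118 × 10⁻⁵ × 28 × N²
N² = 6,637.2 / (31.304 × 10⁻⁵) = 21,202,402
N ≈ √21,202,402 ≈ 4,604.6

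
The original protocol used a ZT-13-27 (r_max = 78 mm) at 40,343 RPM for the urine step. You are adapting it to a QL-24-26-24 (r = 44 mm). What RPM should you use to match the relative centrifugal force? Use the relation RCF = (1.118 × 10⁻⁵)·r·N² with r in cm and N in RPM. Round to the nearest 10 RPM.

≈ 53710 RPM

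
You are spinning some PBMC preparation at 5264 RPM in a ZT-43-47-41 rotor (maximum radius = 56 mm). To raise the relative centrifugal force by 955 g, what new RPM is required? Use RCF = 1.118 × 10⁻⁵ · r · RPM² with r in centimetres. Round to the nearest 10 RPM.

r = 56 mm = 5.6 cm
Current RCF = 1.118 × 10⁻⁵ × 5.6 × (5264)² = 1.118 × 10⁻⁵ × 5.6 × 27,709,696 ≈ 1,734.8 × g
Target RCF = 1,734.8 + 955 = 2,689.8 × g
N² = 2,689.8 / (6.2608 × 10⁻⁵) = 42,962,561
N ≈ √42,962,561 ≈ 6,554.6

6550 RPM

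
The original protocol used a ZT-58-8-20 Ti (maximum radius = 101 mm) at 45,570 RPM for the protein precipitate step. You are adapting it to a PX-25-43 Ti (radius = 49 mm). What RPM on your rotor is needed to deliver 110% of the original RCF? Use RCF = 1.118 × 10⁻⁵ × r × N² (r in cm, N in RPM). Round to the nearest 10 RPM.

68620 RPM

Original rotor: r = 101 mm = 10.1 cm
RCF = 1.118 × 10⁻⁵ × r × N²
RCF_original = 1.118 × 10⁻⁵ × 10.1 × (45570)² = 1.118 × 10⁻⁵ × 10.1 × 2,076,624,900 ≈ 234,488.3 × g
Target RCF = 1.1 × 234,488.3 ≈ 257,937.1 × g
Your rotor: r = 49 mm = 4.9 cm
257,937.1 = 1.118 × 10⁻⁵ × 4.9 × N²
N² = 257,937.1 / (5.4782 × 10⁻⁵) = 4,708,427,951
N ≈ √4,708,427,951 ≈ 68,618.0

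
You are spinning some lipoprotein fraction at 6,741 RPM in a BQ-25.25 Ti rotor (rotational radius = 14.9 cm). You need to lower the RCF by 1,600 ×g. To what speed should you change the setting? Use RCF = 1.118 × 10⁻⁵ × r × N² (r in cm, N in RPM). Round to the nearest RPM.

Current RCF = 1.118 × 10⁻⁵ × 14.9 × (6741)² = 1.118 × 10⁻⁵ × 14.9 × 45,441,081 ≈ 7,569.7 × g
Target RCF = 7,569.7 − 1,600 = 5,969.7 × g
N² = 5,969.7 / (16.6582 × 10⁻⁵) = 35,836,405
N ≈ √35,836,405 ≈ 5,986.4

5986 RPM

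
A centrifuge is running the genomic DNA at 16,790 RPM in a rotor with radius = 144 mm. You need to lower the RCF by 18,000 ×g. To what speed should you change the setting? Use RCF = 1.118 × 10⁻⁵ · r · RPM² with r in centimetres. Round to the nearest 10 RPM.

≈ 13040 RPM

r = 144 mm = 14.4 cm
Current RCF = 1.118 × 10⁻⁵ × 14.4 × (16790)² = 1.118 × 10⁻⁵ × 14.4 × 281,904,100 ≈ 45,384.3 × g
Target RCF = 45,384.3 − 18,000 = 27,384.3 × g
N² = 27,384.3 / (16.0992 × 10⁻⁵) = 170,097,272
N ≈ √170,097,272 ≈ 13,042.1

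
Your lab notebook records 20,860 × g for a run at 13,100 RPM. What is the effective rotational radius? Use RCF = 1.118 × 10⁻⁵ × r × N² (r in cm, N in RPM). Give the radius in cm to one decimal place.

20860 = 1.118 × 10⁻⁵ × r × (13100)²
r = 20860 / (1.118 × 10⁻⁵ × 171,610,000) = 20860 / 1918.6 ≈ 10.873 cm

10.9 cm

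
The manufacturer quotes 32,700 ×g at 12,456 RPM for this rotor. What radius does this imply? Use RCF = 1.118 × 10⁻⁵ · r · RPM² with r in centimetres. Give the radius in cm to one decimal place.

18.9 cm

32700 = 1.118 × 10⁻⁵ × r × (12456)²
r = 32700 / (1.118 × 10⁻⁵ × 155,151,936) = 32700 / 1734.599 ≈ 18.852 cm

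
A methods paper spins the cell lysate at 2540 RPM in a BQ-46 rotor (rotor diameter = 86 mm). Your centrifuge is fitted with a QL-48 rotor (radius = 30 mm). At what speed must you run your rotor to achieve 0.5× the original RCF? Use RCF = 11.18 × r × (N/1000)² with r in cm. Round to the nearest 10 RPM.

Original rotor: r = 86 mm / 2 = 43 mm = 4.3 cm
RCF_original = 11.18 × 4.3 × (2.54)² = 11.18 × 4.3 × 6.4516 ≈ 310.2 × g
Target RCF = 0.5 × 310.2 ≈ 155.1 × g
Your rotor: r = 30 mm = 3.0 cm
155.1 = 11.18 × 3 × (N/1000)²
(N/1000)² = 155.1 / 33.54 = 4.624329
N = 1000 × √4.624329 ≈ 2,150.4

≈ 2150 RPM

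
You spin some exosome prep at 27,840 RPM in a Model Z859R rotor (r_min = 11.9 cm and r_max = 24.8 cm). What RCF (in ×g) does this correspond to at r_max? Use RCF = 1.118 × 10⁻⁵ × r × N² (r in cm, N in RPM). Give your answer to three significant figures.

≈ 215000 ×g

Use r_max = 24.8 cm.
RCF = 1.118 × 10⁻⁵ × 24.8 × (27840)² = 1.118 × 10⁻⁵ × 24.8 × 775,065,600 ≈ 214,897.8 × g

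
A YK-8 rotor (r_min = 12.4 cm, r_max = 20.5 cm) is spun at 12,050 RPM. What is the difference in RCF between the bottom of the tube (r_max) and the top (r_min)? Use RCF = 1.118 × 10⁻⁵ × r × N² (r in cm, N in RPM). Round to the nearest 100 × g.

ΔRCF ≈ 13100 ×g

RCF_max = 1.118 × 10⁻⁵ × 20.5 × (12050)² = 1.118 × 10⁻⁵ × 20.5 × 145,202,500 ≈ 33,279 × g
RCF_min = 1.118 × 10⁻⁵ × 12.4 × (12050)² = 1.118 × 10⁻⁵ × 12.4 × 145,202,500 ≈ 20,129.7 × g
ΔRCF = 33,279 − 20,129.7 = 13,149.3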